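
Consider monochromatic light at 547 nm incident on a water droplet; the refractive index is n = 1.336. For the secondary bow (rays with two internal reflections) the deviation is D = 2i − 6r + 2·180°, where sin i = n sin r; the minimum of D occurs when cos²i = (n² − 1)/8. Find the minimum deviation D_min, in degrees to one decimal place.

231.7°

cos²i = (1.78490 − 1)/8 = 0.09811; i = arccos(0.31323) = 71.746°.
sin r = sin 71.746°/1.336 = 0.71084; r = 45.303°.
D_min = 2·71.746° − 6·45.303° + 360° = 231.674°.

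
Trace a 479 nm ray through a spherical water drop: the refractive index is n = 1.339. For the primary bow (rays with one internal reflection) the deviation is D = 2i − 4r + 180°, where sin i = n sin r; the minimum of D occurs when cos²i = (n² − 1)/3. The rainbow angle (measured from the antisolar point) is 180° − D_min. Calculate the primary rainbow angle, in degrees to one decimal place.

cos²i = (1.79292 − 1)/3 = 0.26431; i = arccos(0.51411) = 59.062°.
sin r = sin 59.062°/1.339 = 0.64057; r = 39.834°.
D_min = 2·59.062° − 4·39.834° + 180° = 138.786°.
Rainbow angle = 180° − D_min = 41.214°.

41.2°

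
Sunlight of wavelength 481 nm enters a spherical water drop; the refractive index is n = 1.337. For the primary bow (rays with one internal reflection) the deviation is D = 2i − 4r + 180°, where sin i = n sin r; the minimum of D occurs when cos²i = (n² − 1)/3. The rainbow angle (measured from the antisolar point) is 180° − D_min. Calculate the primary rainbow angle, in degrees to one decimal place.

41.5°

cos²i = (1.78757 − 1)/3 = 0.26252; i = arccos(0.51237) = 59.178°.
sin r = sin 59.178°/1.337 = 0.64231; r = 39.964°.
D_min = 2·59.178° − 4·39.964° + 180° = 138.500°.
Rainbow angle = 180° − D_min = 41.500°.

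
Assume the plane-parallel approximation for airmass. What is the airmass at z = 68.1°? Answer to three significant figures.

2.68

X = sec z = 1/cos 68.1° = 1/0.3730 = 2.6811.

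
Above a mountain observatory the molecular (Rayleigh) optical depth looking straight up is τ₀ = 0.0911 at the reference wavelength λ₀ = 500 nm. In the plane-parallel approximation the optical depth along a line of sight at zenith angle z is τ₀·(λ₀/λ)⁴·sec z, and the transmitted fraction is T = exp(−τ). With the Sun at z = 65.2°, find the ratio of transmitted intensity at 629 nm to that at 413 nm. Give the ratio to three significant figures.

1.46

Airmass: sec 65.2° = 2.3841.
τ(629 nm) = 0.0911 × (500/629)⁴ × 2.3841 = 0.0911 × 0.3993 × 2.3841 = 0.0867.
τ(413 nm) = 0.0911 × (500/413)⁴ × 2.3841 = 0.0911 × 2.1482 × 2.3841 = 0.4666.
T(629)/T(413) = exp(τ_B − τ_A) = exp(0.3799) = 1.4621.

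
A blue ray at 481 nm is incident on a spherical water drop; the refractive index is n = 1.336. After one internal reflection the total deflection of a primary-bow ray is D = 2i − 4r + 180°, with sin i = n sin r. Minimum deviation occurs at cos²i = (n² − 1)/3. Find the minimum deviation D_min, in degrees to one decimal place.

cos²i = (1.78490 − 1)/3 = 0.26163; i = arccos(0.51150) = 59.236°.
sin r = sin 59.236°/1.336 = 0.64318; r = 40.029°.
D_min = 2·59.236° − 4·40.029° + 180° = 138.356°.

138.4°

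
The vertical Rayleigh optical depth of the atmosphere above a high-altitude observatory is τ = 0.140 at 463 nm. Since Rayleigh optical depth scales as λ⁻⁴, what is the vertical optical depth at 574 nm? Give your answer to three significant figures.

τ(574 nm) = τ(463 nm) × (463/574)⁴ = 0.140 × (0.8066)⁴ = 0.140 × 0.4233 = 0.0593.

0.0593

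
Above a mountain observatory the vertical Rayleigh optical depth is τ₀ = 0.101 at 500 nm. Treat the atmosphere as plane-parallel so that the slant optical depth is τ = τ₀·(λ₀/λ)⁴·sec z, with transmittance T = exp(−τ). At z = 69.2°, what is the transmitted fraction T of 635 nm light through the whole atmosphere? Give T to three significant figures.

0.896

sec 69.2° = 2.8161.
τ = 0.101 × (500/635)⁴ × 2.8161 = 0.101 × 0.3844 × 2.8161 = 0.1093.
T = exp(−0.1093) = 0.8964.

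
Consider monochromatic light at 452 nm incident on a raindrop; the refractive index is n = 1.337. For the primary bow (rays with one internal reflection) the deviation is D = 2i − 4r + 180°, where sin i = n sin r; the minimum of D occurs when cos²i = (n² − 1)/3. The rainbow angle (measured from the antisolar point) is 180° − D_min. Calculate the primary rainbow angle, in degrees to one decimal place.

cos²i = (1.78757 − 1)/3 = 0.26252; i = arccos(0.51237) = 59.178°.
sin r = sin 59.178°/1.337 = 0.64231; r = 39.964°.
D_min = 2·59.178° − 4·39.964° + 180° = 138.500°.
Rainbow angle = 180° − D_min = 41.500°.

41.5°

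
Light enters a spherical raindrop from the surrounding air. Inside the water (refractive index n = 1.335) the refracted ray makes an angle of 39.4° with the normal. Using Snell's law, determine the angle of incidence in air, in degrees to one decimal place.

Snell: sin θ_i = n · sin θ_r = 1.335 × sin 39.4° = 1.335 × 0.6347 = 0.8474.
θ_i = arcsin(0.8474) = 57.93°.

57.9°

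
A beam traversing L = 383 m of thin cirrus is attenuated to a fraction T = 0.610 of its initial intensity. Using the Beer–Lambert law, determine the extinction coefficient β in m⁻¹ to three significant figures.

0.00129 m⁻¹

Beer–Lambert: T = exp(−βL) ⇒ β = −ln(T)/L = −ln(0.610)/383 = 0.4943/383 = 0.001291 m⁻¹.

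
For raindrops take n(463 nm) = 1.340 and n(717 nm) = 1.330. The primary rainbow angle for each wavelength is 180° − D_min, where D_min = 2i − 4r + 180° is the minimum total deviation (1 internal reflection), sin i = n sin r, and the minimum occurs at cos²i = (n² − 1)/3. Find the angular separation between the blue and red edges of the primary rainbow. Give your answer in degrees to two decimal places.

1.45°

At 463 nm (n = 1.340): cos²i = 0.26520 → i = 59.004°, r = 39.770°, D_min = 138.929°, rainbow angle = 41.071°.
At 717 nm (n = 1.330): cos²i = 0.25630 → i = 59.585°, r = 40.422°, D_min = 137.484°, rainbow angle = 42.516°.
Angular width = |41.071° − 42.516°| = 1.445°.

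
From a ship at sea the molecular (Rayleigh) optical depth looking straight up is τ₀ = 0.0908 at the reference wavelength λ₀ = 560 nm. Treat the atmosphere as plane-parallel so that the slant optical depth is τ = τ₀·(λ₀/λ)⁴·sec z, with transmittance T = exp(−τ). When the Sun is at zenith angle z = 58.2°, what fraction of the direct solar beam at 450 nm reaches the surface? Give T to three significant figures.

0.661

sec 58.2° = 1.8977.
τ = 0.0908 × (560/450)⁴ × 1.8977 = 0.0908 × 2.3983 × 1.8977 = 0.4133.
T = exp(−0.4133) = 0.6615.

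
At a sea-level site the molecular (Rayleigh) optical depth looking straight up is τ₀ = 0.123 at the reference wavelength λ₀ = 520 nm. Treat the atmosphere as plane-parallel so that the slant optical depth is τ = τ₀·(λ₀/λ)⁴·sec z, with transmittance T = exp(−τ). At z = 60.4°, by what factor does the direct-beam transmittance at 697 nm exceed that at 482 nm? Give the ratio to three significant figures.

Airmass: sec 60.4° = 2.0245.
τ(697 nm) = 0.123 × (520/697)⁴ × 2.0245 = 0.123 × 0.3098 × 2.0245 = 0.0771.
τ(482 nm) = 0.123 × (520/482)⁴ × 2.0245 = 0.123 × 1.3546 × 2.0245 = 0.3373.
T(697)/T(482) = exp(τ_B − τ_A) = exp(0.2602) = 1.2972.

1.30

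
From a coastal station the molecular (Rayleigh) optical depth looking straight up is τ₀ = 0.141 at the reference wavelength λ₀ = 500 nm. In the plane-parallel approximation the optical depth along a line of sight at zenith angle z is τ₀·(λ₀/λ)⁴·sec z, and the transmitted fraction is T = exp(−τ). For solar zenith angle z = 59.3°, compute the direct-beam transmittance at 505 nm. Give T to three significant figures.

sec 59.3° = 1.9587.
τ = 0.141 × (500/505)⁴ × 1.9587 = 0.141 × 0.9610 × 1.9587 = 0.2654.
T = exp(−0.2654) = 0.7669.

0.767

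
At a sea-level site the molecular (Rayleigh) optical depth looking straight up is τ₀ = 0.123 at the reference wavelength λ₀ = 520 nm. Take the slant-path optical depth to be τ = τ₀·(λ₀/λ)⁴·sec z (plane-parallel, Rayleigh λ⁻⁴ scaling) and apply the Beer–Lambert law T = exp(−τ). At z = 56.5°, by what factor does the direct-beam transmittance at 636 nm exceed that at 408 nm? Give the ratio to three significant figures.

1.63

Airmass: sec 56.5° = 1.8118.
τ(636 nm) = 0.123 × (520/636)⁴ × 1.8118 = 0.123 × 0.4469 × 1.8118 = 0.0996.
τ(408 nm) = 0.123 × (520/408)⁴ × 1.8118 = 0.123 × 2.6386 × 1.8118 = 0.5880.
T(636)/T(408) = exp(τ_B − τ_A) = exp(0.4884) = 1.6298.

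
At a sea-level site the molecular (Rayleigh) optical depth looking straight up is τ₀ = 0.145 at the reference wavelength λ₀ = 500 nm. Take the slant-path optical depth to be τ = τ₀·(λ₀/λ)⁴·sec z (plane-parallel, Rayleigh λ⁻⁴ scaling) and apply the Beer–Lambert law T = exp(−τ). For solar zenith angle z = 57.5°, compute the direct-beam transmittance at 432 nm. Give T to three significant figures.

0.616

sec 57.5° = 1.8612.
τ = 0.145 × (500/432)⁴ × 1.8612 = 0.145 × 1.7945 × 1.8612 = 0.4843.
T = exp(−0.4843) = 0.6161.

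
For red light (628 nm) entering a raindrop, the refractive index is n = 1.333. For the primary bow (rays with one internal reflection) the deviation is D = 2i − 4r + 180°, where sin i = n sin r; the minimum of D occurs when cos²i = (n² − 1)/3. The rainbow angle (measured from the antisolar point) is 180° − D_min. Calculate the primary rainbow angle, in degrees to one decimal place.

cos²i = (1.77689 − 1)/3 = 0.25896; i = arccos(0.50888) = 59.410°.
sin r = sin 59.410°/1.333 = 0.64579; r = 40.225°.
D_min = 2·59.410° − 4·40.225° + 180° = 137.922°.
Rainbow angle = 180° − D_min = 42.078°.

42.1°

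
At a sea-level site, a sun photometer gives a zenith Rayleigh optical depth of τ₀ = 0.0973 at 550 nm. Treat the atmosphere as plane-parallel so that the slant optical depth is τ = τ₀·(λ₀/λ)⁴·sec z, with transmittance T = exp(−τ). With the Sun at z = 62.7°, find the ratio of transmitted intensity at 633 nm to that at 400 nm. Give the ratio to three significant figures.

1.89

Airmass: sec 62.7° = 2.1803.
τ(633 nm) = 0.0973 × (550/633)⁴ × 2.1803 = 0.0973 × 0.5699 × 2.1803 = 0.1209.
τ(400 nm) = 0.0973 × (550/400)⁴ × 2.1803 = 0.0973 × 3.5745 × 2.1803 = 0.7583.
T(633)/T(400) = exp(τ_B − τ_A) = exp(0.6374) = 1.8915.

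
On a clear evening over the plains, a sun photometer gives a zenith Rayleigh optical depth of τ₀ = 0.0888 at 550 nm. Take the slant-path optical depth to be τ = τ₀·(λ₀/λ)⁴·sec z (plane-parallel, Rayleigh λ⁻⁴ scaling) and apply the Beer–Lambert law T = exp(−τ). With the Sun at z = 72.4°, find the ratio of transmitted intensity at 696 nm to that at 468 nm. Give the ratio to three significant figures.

Airmass: sec 72.4° = 3.3072.
τ(696 nm) = 0.0888 × (550/696)⁴ × 3.3072 = 0.0888 × 0.3900 × 3.3072 = 0.1145.
τ(468 nm) = 0.0888 × (550/468)⁴ × 3.3072 = 0.0888 × 1.9075 × 3.3072 = 0.5602.
T(696)/T(468) = exp(τ_B − τ_A) = exp(0.4457) = 1.5615.

1.56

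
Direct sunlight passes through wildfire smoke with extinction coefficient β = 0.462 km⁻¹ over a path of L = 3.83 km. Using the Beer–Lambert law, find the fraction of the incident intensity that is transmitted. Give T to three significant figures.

0.170

τ = β·L = 0.462 × 3.83 = 1.7695.
T = exp(−1.7695) = 0.1704.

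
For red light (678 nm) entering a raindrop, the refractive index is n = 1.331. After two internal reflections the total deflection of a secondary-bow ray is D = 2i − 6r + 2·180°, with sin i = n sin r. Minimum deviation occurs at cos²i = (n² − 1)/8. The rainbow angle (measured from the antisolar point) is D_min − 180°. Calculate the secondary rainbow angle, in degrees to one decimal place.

cos²i = (1.77156 − 1)/8 = 0.09645; i = arccos(0.31056) = 71.907°.
sin r = sin 71.907°/1.331 = 0.71417; r = 45.575°.
D_min = 2·71.907° − 6·45.575° + 360° = 230.365°.
Rainbow angle = D_min − 180° = 50.365°.

50.4°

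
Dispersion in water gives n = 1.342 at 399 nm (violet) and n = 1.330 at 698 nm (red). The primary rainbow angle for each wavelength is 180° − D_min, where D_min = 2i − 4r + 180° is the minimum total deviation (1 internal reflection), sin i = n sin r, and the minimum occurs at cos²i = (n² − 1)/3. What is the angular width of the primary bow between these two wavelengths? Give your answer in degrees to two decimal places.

At 399 nm (n = 1.342): cos²i = 0.26699 → i = 58.888°, r = 39.641°, D_min = 139.213°, rainbow angle = 40.787°.
At 698 nm (n = 1.330): cos²i = 0.25630 → i = 59.585°, r = 40.422°, D_min = 137.484°, rainbow angle = 42.516°.
Angular width = |40.787° − 42.516°| = 1.729°.

1.73°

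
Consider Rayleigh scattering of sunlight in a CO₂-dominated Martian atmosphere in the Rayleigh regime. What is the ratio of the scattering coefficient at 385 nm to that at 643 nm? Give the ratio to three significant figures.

Rayleigh scattering ∝ λ⁻⁴, so the ratio of coefficients is the inverse fourth power of the wavelength ratio.
σ(385)/σ(643) = (643/385)⁴ = (1.6701)⁴ = 7.78.

7.78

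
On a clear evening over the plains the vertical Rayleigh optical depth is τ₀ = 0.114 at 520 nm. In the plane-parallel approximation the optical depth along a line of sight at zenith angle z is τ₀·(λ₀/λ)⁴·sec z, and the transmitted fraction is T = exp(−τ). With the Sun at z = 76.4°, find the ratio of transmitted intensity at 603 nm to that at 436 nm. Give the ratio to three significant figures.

Airmass: sec 76.4° = 4.2527.
τ(603 nm) = 0.114 × (520/603)⁴ × 4.2527 = 0.114 × 0.5530 × 4.2527 = 0.2681.
τ(436 nm) = 0.114 × (520/436)⁴ × 4.2527 = 0.114 × 2.0233 × 4.2527 = 0.9809.
T(603)/T(436) = exp(τ_B − τ_A) = exp(0.7128) = 2.0397.

2.04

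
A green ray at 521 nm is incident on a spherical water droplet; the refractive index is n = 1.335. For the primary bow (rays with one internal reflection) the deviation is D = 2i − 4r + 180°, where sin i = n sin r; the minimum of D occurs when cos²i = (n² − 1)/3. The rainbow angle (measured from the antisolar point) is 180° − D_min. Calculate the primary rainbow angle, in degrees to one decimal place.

cos²i = (1.78222 − 1)/3 = 0.26074; i = arccos(0.51063) = 59.294°.
sin r = sin 59.294°/1.335 = 0.64405; r = 40.094°.
D_min = 2·59.294° − 4·40.094° + 180° = 138.212°.
Rainbow angle = 180° − D_min = 41.788°.

41.8°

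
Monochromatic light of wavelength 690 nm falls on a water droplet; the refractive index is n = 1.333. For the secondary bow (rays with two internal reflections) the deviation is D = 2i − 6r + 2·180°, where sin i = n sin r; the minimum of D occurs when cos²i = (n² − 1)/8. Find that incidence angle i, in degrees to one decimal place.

71.8°

cos²i = (1.333² − 1)/8 = (1.77689 − 1)/8 = 0.09711.
cos i = 0.31163, so i = 71.843°.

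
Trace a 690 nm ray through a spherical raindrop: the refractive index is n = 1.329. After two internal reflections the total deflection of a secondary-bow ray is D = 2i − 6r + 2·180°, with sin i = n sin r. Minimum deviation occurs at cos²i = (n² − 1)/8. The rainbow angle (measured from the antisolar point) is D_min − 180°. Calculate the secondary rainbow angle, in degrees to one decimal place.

cos²i = (1.76624 − 1)/8 = 0.09578; i = arccos(0.30948) = 71.972°.
sin r = sin 71.972°/1.329 = 0.71550; r = 45.685°.
D_min = 2·71.972° − 6·45.685° + 360° = 229.837°.
Rainbow angle = D_min − 180° = 49.837°.

49.8°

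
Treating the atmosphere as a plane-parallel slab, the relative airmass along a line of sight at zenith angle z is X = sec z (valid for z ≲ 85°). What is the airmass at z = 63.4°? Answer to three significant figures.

2.23

X = sec z = 1/cos 63.4° = 1/0.4478 = 2.2333.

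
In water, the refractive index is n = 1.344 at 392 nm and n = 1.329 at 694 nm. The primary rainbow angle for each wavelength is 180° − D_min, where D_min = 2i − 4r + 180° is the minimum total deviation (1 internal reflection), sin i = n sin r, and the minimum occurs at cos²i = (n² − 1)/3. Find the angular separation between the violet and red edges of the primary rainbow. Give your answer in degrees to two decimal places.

At 392 nm (n = 1.344): cos²i = 0.26878 → i = 58.772°, r = 39.512°, D_min = 139.495°, rainbow angle = 40.505°.
At 694 nm (n = 1.329): cos²i = 0.25541 → i = 59.643°, r = 40.487°, D_min = 137.337°, rainbow angle = 42.663°.
Angular width = |40.505° − 42.663°| = 2.158°.

2.16°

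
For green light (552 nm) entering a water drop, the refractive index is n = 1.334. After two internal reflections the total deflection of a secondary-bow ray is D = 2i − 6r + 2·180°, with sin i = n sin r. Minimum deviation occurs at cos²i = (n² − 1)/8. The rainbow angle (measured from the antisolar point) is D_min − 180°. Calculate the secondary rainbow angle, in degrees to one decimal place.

cos²i = (1.77956 − 1)/8 = 0.09744; i = arccos(0.31216) = 71.810°.
sin r = sin 71.810°/1.334 = 0.71217; r = 45.411°.
D_min = 2·71.810° − 6·45.411° + 360° = 231.153°.
Rainbow angle = D_min − 180° = 51.153°.

51.2°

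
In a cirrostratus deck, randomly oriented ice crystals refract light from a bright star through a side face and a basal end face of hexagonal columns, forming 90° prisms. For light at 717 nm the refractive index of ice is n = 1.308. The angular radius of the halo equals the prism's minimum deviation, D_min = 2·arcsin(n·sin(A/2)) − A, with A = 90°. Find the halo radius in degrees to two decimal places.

n·sin(A/2) = 1.308 × sin 45° = 1.308 × 0.7071 = 0.9249.
D_min = 2·arcsin(0.9249) − 90° = 2 × 67.653° − 90° = 45.305°.

45.31°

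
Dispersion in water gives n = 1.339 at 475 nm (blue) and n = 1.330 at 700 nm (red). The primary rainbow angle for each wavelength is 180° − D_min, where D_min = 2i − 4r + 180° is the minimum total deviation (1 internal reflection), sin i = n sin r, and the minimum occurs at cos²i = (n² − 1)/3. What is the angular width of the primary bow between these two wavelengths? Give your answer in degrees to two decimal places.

At 475 nm (n = 1.339): cos²i = 0.26431 → i = 59.062°, r = 39.834°, D_min = 138.786°, rainbow angle = 41.214°.
At 700 nm (n = 1.330): cos²i = 0.25630 → i = 59.585°, r = 40.422°, D_min = 137.484°, rainbow angle = 42.516°.
Angular width = |41.214° − 42.516°| = 1.303°.

1.30°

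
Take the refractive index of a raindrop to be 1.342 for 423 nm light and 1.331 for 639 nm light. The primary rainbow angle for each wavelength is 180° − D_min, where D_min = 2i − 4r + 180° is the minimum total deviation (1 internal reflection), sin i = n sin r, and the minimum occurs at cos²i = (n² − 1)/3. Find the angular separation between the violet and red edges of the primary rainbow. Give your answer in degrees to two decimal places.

1.58°

At 423 nm (n = 1.342): cos²i = 0.26699 → i = 58.888°, r = 39.641°, D_min = 139.213°, rainbow angle = 40.787°.
At 639 nm (n = 1.331): cos²i = 0.25719 → i = 59.527°, r = 40.356°, D_min = 137.630°, rainbow angle = 42.370°.
Angular width = |40.787° − 42.370°| = 1.583°.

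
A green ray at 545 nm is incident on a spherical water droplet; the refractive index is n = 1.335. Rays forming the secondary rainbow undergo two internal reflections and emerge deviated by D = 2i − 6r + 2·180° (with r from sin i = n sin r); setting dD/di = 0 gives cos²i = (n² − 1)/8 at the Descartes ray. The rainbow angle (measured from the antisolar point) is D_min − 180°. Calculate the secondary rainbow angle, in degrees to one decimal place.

51.4°

cos²i = (1.78222 − 1)/8 = 0.09778; i = arccos(0.31269) = 71.778°.
sin r = sin 71.778°/1.335 = 0.71150; r = 45.357°.
D_min = 2·71.778° − 6·45.357° + 360° = 231.414°.
Rainbow angle = D_min − 180° = 51.414°.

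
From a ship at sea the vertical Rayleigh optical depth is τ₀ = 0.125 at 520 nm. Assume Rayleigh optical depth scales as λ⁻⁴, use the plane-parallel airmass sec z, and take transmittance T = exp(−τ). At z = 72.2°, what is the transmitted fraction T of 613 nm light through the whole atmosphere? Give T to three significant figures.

0.809

sec 72.2° = 3.2712.
τ = 0.125 × (520/613)⁴ × 3.2712 = 0.125 × 0.5178 × 3.2712 = 0.2117.
T = exp(−0.2117) = 0.8092.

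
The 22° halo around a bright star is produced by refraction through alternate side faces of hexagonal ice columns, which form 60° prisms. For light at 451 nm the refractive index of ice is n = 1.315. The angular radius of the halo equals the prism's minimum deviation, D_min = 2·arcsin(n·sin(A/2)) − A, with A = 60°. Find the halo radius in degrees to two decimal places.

n·sin(A/2) = 1.315 × sin 30° = 1.315 × 0.5000 = 0.6575.
D_min = 2·arcsin(0.6575) − 60° = 2 × 41.109° − 60° = 22.219°.

22.22°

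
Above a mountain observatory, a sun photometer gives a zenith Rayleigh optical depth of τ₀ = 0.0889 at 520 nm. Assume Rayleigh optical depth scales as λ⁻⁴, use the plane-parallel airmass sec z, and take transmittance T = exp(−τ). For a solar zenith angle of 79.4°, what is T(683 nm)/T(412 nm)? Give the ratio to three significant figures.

2.90

Airmass: sec 79.4° = 5.4362.
τ(683 nm) = 0.0889 × (520/683)⁴ × 5.4362 = 0.0889 × 0.3360 × 5.4362 = 0.1624.
τ(412 nm) = 0.0889 × (520/412)⁴ × 5.4362 = 0.0889 × 2.5376 × 5.4362 = 1.2264.
T(683)/T(412) = exp(τ_B − τ_A) = exp(1.0640) = 2.8979.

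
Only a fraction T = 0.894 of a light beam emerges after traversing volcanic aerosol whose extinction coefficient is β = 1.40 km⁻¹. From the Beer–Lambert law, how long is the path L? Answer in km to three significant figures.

0.0800 km

Beer–Lambert: T = exp(−βL) ⇒ L = −ln(T)/β = −ln(0.894)/1.40 = 0.1120/1.40 = 0.08004 km.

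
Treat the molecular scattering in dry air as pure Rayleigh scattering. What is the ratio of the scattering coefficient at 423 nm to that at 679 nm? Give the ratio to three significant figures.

Rayleigh scattering ∝ λ⁻⁴, so the ratio of coefficients is the inverse fourth power of the wavelength ratio.
σ(423)/σ(679) = (679/423)⁴ = (1.6052)⁴ = 6.639.

6.64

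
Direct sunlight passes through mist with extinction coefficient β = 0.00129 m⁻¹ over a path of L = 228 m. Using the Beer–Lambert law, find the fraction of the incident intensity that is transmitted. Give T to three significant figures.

0.745

τ = β·L = 0.00129 × 228 = 0.2941.
T = exp(−0.2941) = 0.7452.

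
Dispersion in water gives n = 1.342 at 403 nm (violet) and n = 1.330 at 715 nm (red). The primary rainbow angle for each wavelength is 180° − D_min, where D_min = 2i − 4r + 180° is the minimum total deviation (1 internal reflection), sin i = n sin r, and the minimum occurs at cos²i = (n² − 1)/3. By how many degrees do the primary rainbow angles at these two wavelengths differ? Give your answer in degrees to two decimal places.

At 403 nm (n = 1.342): cos²i = 0.26699 → i = 58.888°, r = 39.641°, D_min = 139.213°, rainbow angle = 40.787°.
At 715 nm (n = 1.330): cos²i = 0.25630 → i = 59.585°, r = 40.422°, D_min = 137.484°, rainbow angle = 42.516°.
Angular width = |40.787° − 42.516°| = 1.729°.

1.73°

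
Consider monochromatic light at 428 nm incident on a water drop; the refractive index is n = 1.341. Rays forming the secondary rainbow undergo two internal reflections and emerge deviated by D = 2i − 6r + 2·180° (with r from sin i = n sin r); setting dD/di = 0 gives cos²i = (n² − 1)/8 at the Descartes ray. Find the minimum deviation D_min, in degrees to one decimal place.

cos²i = (1.79828 − 1)/8 = 0.09979; i = arccos(0.31589) = 71.586°.
sin r = sin 71.586°/1.341 = 0.70753; r = 45.034°.
D_min = 2·71.586° − 6·45.034° + 360° = 232.966°.

233.0°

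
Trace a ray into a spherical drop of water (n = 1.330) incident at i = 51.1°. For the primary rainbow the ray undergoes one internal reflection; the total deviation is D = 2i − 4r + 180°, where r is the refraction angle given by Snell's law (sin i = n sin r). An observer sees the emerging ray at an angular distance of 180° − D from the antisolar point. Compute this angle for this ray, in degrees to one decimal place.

41.1°

sin r = sin 51.1° / 1.330 = 0.7782/1.330 = 0.5851; r = 35.81°.
D = 2·51.1° − 4·35.81° + 180° = 102.20° − 143.25° + 180° = 138.95°.
Angle from antisolar point = 180° − D = 41.05°.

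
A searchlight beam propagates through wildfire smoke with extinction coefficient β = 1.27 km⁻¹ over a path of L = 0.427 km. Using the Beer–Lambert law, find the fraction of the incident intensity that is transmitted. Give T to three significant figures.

τ = β·L = 1.27 × 0.427 = 0.5423.
T = exp(−0.5423) = 0.5814.

0.581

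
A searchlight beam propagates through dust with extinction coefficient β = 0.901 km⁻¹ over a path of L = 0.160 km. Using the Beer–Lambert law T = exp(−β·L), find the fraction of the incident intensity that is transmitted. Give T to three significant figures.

τ = β·L = 0.901 × 0.160 = 0.1442.
T = exp(−0.1442) = 0.8657.

0.866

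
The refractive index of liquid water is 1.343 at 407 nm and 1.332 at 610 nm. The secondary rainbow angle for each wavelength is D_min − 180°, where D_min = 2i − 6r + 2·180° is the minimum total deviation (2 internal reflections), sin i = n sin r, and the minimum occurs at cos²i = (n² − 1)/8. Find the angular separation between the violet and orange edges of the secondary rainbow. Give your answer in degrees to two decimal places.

At 407 nm (n = 1.343): cos²i = 0.10046 → i = 71.522°, r = 44.928°, D_min = 233.478°, rainbow angle = 53.478°.
At 610 nm (n = 1.332): cos²i = 0.09678 → i = 71.875°, r = 45.520°, D_min = 230.628°, rainbow angle = 50.628°.
Angular width = |53.478° − 50.628°| = 2.849°.

2.85°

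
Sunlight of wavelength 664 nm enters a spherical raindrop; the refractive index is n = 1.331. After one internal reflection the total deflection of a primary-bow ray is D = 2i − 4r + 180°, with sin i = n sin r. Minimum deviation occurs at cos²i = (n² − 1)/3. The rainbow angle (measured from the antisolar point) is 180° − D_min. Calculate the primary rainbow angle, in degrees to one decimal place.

42.4°

cos²i = (1.77156 − 1)/3 = 0.25719; i = arccos(0.50714) = 59.527°.
sin r = sin 59.527°/1.331 = 0.64753; r = 40.356°.
D_min = 2·59.527° − 4·40.356° + 180° = 137.630°.
Rainbow angle = 180° − D_min = 42.370°.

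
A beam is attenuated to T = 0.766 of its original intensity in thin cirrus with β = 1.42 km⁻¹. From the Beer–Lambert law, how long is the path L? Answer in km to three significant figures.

0.188 km

Beer–Lambert: T = exp(−βL) ⇒ L = −ln(T)/β = −ln(0.766)/1.42 = 0.2666/1.42 = 0.1877 km.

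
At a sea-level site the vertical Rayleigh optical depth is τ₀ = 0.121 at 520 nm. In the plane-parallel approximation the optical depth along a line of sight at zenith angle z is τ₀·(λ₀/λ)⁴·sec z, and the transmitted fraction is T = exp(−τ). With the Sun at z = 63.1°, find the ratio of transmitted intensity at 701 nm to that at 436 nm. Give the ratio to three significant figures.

1.58

Airmass: sec 63.1° = 2.2103.
τ(701 nm) = 0.121 × (520/701)⁴ × 2.2103 = 0.121 × 0.3028 × 2.2103 = 0.0810.
τ(436 nm) = 0.121 × (520/436)⁴ × 2.2103 = 0.121 × 2.0233 × 2.2103 = 0.5411.
T(701)/T(436) = exp(τ_B − τ_A) = exp(0.4601) = 1.5843.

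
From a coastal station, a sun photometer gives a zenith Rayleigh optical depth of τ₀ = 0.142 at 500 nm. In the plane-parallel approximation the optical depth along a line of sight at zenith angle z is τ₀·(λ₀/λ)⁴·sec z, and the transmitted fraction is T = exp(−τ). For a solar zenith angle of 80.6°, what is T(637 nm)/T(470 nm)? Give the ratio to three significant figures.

Airmass: sec 80.6° = 6.1227.
τ(637 nm) = 0.142 × (500/637)⁴ × 6.1227 = 0.142 × 0.3796 × 6.1227 = 0.3300.
τ(470 nm) = 0.142 × (500/470)⁴ × 6.1227 = 0.142 × 1.2808 × 6.1227 = 1.1136.
T(637)/T(470) = exp(τ_B − τ_A) = exp(0.7835) = 2.1892.

2.19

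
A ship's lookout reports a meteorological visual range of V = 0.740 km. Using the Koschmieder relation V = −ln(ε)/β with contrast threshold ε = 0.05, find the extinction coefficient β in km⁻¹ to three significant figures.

β = −ln(0.05) / V = 2.996 / 0.740 = 4.0483 km⁻¹.

4.05 km⁻¹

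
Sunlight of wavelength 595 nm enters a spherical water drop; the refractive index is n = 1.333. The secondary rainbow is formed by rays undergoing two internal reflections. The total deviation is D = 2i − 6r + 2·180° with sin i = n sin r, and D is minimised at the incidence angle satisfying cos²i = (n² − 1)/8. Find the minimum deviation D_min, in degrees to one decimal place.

cos²i = (1.77689 − 1)/8 = 0.09711; i = arccos(0.31163) = 71.843°.
sin r = sin 71.843°/1.333 = 0.71283; r = 45.466°.
D_min = 2·71.843° − 6·45.466° + 360° = 230.891°.

230.9°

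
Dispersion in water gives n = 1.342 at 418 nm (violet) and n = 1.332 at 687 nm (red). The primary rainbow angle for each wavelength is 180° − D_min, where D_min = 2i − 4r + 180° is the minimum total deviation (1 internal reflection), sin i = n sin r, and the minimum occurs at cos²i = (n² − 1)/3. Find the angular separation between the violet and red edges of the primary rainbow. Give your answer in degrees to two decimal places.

At 418 nm (n = 1.342): cos²i = 0.26699 → i = 58.888°, r = 39.641°, D_min = 139.213°, rainbow angle = 40.787°.
At 687 nm (n = 1.332): cos²i = 0.25807 → i = 59.469°, r = 40.290°, D_min = 137.776°, rainbow angle = 42.224°.
Angular width = |40.787° − 42.224°| = 1.437°.

1.44°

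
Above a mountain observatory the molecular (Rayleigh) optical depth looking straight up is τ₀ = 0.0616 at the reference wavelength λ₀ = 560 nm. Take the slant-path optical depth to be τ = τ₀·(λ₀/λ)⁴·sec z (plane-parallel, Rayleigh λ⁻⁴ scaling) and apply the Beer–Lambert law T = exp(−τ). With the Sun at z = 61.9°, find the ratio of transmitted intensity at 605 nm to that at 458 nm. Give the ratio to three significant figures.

1.22

Airmass: sec 61.9° = 2.1231.
τ(605 nm) = 0.0616 × (560/605)⁴ × 2.1231 = 0.0616 × 0.7341 × 2.1231 = 0.0960.
τ(458 nm) = 0.0616 × (560/458)⁴ × 2.1231 = 0.0616 × 2.2351 × 2.1231 = 0.2923.
T(605)/T(458) = exp(τ_B − τ_A) = exp(0.1963) = 1.2169.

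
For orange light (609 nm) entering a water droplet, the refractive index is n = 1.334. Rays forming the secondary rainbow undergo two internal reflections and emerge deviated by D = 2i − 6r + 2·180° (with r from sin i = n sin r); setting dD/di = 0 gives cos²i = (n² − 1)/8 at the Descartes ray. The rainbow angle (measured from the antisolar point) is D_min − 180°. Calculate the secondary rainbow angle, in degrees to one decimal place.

cos²i = (1.77956 − 1)/8 = 0.09744; i = arccos(0.31216) = 71.810°.
sin r = sin 71.810°/1.334 = 0.71217; r = 45.411°.
D_min = 2·71.810° − 6·45.411° + 360° = 231.153°.
Rainbow angle = D_min − 180° = 51.153°.

51.2°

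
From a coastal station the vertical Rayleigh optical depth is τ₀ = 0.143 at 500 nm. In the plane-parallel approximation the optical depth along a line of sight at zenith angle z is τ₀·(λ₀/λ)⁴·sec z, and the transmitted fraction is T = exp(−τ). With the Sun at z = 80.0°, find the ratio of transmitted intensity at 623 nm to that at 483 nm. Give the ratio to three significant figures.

1.83

Airmass: sec 80.0° = 5.7588.
τ(623 nm) = 0.143 × (500/623)⁴ × 5.7588 = 0.143 × 0.4149 × 5.7588 = 0.3417.
τ(483 nm) = 0.143 × (500/483)⁴ × 5.7588 = 0.143 × 1.1484 × 5.7588 = 0.9457.
T(623)/T(483) = exp(τ_B − τ_A) = exp(0.6040) = 1.8295.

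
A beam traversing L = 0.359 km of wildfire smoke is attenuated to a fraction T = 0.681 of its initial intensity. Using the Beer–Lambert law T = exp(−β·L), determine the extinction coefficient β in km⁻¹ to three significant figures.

1.07 km⁻¹

Beer–Lambert: T = exp(−βL) ⇒ β = −ln(T)/L = −ln(0.681)/0.359 = 0.3842/0.359 = 1.07 km⁻¹.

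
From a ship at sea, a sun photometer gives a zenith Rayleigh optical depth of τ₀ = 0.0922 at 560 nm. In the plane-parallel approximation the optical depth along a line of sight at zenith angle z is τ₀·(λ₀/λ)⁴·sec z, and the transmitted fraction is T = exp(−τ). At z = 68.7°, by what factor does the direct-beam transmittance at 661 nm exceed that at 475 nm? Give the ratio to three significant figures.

Airmass: sec 68.7° = 2.7529.
τ(661 nm) = 0.0922 × (560/661)⁴ × 2.7529 = 0.0922 × 0.5152 × 2.7529 = 0.1308.
τ(475 nm) = 0.0922 × (560/475)⁴ × 2.7529 = 0.0922 × 1.9319 × 2.7529 = 0.4903.
T(661)/T(475) = exp(τ_B − τ_A) = exp(0.3596) = 1.4327.

1.43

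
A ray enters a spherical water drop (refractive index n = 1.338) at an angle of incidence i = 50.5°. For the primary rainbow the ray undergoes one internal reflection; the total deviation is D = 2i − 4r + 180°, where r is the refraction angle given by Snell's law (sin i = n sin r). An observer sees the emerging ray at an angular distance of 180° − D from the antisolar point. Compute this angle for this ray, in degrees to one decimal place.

39.9°

sin r = sin 50.5° / 1.338 = 0.7716/1.338 = 0.5767; r = 35.22°.
D = 2·50.5° − 4·35.22° + 180° = 101.00° − 140.88° + 180° = 140.12°.
Angle from antisolar point = 180° − D = 39.88°.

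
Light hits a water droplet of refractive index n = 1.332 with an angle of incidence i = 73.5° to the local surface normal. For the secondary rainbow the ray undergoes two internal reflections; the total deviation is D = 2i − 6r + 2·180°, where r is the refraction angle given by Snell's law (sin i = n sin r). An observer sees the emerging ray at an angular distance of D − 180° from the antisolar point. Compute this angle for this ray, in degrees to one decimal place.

50.8°

sin r = sin 73.5° / 1.332 = 0.9588/1.332 = 0.7198; r = 46.04°.
D = 2·73.5° − 6·46.04° + 2·180° = 147.00° − 276.24° + 360° = 230.76°.
Angle from antisolar point = D − 180° = 50.76°.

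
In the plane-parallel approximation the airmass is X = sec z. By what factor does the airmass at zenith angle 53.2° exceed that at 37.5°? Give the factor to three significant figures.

X(53.2°)/X(37.5°) = sec 53.2° / sec 37.5° = cos 37.5° / cos 53.2° = 0.7934/0.5990 = 1.3244.

1.32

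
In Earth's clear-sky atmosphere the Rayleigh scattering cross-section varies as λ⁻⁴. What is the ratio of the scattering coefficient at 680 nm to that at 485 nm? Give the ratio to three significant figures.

0.259

Rayleigh scattering ∝ λ⁻⁴, so the ratio of coefficients is the inverse fourth power of the wavelength ratio.
σ(680)/σ(485) = (485/680)⁴ = (0.7132)⁴ = 0.2588.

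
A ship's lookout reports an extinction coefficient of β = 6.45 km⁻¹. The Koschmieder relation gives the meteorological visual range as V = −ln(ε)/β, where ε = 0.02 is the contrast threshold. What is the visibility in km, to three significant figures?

0.607 km

V = −ln(0.02) / 6.45 = 3.912 / 6.45 = 0.6065 km.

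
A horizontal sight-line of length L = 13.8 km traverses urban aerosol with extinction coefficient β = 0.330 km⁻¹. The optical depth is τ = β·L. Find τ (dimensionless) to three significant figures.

τ = β·L = 0.330 × 13.8 = 4.5540.

4.55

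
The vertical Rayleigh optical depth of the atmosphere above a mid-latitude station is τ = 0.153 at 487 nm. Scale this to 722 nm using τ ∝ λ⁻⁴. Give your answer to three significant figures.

τ(722 nm) = τ(487 nm) × (487/722)⁴ = 0.153 × (0.6745)⁴ = 0.153 × 0.2070 = 0.0317.

0.0317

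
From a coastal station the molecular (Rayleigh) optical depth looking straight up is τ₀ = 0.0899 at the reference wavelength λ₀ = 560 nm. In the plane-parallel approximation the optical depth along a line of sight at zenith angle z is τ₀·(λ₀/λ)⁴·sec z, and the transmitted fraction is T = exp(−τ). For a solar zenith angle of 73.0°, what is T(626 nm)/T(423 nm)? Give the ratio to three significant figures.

Airmass: sec 73.0° = 3.4203.
τ(626 nm) = 0.0899 × (560/626)⁴ × 3.4203 = 0.0899 × 0.6404 × 3.4203 = 0.1969.
τ(423 nm) = 0.0899 × (560/423)⁴ × 3.4203 = 0.0899 × 3.0718 × 3.4203 = 0.9445.
T(626)/T(423) = exp(τ_B − τ_A) = exp(0.7476) = 2.1120.

2.11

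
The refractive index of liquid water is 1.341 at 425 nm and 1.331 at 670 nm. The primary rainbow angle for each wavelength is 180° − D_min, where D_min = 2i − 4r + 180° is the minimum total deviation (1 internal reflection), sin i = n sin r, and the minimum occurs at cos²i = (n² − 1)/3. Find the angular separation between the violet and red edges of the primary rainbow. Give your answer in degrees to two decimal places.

At 425 nm (n = 1.341): cos²i = 0.26609 → i = 58.946°, r = 39.705°, D_min = 139.071°, rainbow angle = 40.929°.
At 670 nm (n = 1.331): cos²i = 0.25719 → i = 59.527°, r = 40.356°, D_min = 137.630°, rainbow angle = 42.370°.
Angular width = |40.929° − 42.370°| = 1.441°.

1.44°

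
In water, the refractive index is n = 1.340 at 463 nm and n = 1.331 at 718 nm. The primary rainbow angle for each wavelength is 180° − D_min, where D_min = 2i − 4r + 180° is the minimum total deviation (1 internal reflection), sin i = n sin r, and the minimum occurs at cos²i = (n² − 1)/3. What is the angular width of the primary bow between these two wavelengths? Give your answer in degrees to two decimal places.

1.30°

At 463 nm (n = 1.340): cos²i = 0.26520 → i = 59.004°, r = 39.770°, D_min = 138.929°, rainbow angle = 41.071°.
At 718 nm (n = 1.331): cos²i = 0.25719 → i = 59.527°, r = 40.356°, D_min = 137.630°, rainbow angle = 42.370°.
Angular width = |41.071° − 42.370°| = 1.299°.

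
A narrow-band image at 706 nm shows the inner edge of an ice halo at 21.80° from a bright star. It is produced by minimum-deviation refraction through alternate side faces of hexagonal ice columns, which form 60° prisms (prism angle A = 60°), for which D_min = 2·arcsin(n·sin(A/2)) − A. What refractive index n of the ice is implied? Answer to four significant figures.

Rearranging: n = sin((D_min + A)/2) / sin(A/2).
(D_min + A)/2 = (21.80° + 60°)/2 = 40.900°.
n = sin 40.900° / sin 30° = 0.6547 / 0.5000 = 1.3095.

1.309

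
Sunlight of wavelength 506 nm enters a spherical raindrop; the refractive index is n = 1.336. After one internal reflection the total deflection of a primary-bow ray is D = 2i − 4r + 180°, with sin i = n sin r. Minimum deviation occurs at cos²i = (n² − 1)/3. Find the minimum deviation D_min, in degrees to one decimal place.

cos²i = (1.78490 − 1)/3 = 0.26163; i = arccos(0.51150) = 59.236°.
sin r = sin 59.236°/1.336 = 0.64318; r = 40.029°.
D_min = 2·59.236° − 4·40.029° + 180° = 138.356°.

138.4°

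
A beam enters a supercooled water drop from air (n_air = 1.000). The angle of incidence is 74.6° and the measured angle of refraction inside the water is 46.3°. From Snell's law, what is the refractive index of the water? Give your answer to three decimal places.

n = sin θ_i / sin θ_r = sin 74.6° / sin 46.3° = 0.9641 / 0.7230 = 1.3335.

1.334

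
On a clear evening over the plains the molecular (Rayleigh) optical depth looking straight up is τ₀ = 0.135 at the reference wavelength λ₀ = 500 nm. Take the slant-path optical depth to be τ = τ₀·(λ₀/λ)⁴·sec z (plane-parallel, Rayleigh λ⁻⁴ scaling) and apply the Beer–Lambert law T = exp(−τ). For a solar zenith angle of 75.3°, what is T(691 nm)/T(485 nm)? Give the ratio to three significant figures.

Airmass: sec 75.3° = 3.9408.
τ(691 nm) = 0.135 × (500/691)⁴ × 3.9408 = 0.135 × 0.2741 × 3.9408 = 0.1458.
τ(485 nm) = 0.135 × (500/485)⁴ × 3.9408 = 0.135 × 1.1296 × 3.9408 = 0.6009.
T(691)/T(485) = exp(τ_B − τ_A) = exp(0.4551) = 1.5763.

1.58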